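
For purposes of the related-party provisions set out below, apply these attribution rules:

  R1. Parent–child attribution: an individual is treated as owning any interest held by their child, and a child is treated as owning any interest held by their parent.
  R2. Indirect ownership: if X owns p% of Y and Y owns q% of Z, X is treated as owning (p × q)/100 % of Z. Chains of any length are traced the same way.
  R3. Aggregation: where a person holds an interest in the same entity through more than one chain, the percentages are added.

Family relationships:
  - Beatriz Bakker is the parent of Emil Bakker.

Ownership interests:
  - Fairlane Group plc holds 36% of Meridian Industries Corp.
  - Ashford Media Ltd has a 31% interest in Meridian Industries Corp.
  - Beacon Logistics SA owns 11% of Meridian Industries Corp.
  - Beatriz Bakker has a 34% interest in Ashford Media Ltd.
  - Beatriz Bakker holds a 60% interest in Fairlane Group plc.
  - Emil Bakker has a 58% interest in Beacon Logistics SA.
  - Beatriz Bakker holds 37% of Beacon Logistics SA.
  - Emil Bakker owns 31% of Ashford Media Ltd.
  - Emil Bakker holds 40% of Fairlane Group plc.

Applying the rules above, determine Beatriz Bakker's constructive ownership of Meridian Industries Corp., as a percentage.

By parent–child attribution (R1), Beatriz Bakker is treated as also owning Emil Bakker's interest in Ashford Media Ltd, giving 34% + 31% = 65%.
By parent–child attribution (R1), Beatriz Bakker is treated as also owning Emil Bakker's interest in Fairlane Group plc, giving 60% + 40% = 100%.
By parent–child attribution (R1), Beatriz Bakker is treated as also owning Emil Bakker's interest in Beacon Logistics SA, giving 37% + 58% = 95%.
Chain via Ashford Media Ltd (R2): 65% × 31% = 20.15% of Meridian Industries Corp.
Chain via Fairlane Group plc (R2): 100% × 36% = 36% of Meridian Industries Corp.
Chain via Beacon Logistics SA (R2): 95% × 11% = 10.45% of Meridian Industries Corp.
Aggregating (R3): 20.15% + 36% + 10.45% = 66.6%.

66.6%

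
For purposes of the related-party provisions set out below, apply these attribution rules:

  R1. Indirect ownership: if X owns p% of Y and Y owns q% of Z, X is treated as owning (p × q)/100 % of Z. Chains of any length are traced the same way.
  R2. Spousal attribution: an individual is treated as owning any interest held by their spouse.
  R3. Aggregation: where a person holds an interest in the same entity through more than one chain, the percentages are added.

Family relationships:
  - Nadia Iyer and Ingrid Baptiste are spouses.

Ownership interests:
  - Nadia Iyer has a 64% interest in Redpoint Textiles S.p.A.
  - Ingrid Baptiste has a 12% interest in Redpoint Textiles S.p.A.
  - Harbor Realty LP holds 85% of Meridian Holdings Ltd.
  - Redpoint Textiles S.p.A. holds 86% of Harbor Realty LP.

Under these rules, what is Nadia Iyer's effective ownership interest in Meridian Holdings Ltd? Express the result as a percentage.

By spousal attribution (R2), Nadia Iyer is treated as also owning Ingrid Baptiste's interest in Redpoint Textiles S.p.A, giving 64% + 12% = 76%.
Chain via Redpoint Textiles S.p.A. → Harbor Realty LP (R1): 76% × 86% × 85% = 55.556% of Meridian Holdings Ltd.

55.556%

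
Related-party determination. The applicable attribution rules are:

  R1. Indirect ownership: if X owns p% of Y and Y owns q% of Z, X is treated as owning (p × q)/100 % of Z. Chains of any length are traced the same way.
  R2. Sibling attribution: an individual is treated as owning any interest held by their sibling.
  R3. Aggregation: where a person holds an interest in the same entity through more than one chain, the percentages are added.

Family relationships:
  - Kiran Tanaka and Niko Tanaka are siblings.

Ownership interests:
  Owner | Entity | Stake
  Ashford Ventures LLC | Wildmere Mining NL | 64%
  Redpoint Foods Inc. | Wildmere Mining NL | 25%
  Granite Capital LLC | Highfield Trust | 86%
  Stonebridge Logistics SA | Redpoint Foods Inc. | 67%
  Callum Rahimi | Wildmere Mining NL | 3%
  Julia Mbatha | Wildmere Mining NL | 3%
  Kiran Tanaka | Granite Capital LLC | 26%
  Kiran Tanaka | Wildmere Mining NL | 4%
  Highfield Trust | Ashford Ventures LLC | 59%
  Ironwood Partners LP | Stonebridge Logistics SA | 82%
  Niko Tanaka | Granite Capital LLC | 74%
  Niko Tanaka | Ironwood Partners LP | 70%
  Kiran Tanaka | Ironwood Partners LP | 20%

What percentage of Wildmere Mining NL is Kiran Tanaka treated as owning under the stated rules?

By sibling attribution (R2), Kiran Tanaka is treated as also owning Niko Tanaka's interest in Ironwood Partners LP, giving 20% + 70% = 90%.
By sibling attribution (R2), Kiran Tanaka is treated as also owning Niko Tanaka's interest in Granite Capital LLC, giving 26% + 74% = 100%.
Chain via Ironwood Partners LP → Stonebridge Logistics SA → Redpoint Foods Inc. (R1): 90% × 82% × 67% × 25% = 12.3615% of Wildmere Mining NL.
Chain via Granite Capital LLC → Highfield Trust → Ashford Ventures LLC (R1): 100% × 86% × 59% × 64% = 32.4736% of Wildmere Mining NL.
Direct interest in Wildmere Mining NL: 4%.
Aggregating (R3): 12.3615% + 32.4736% + 4% = 48.8351%.

48.8351%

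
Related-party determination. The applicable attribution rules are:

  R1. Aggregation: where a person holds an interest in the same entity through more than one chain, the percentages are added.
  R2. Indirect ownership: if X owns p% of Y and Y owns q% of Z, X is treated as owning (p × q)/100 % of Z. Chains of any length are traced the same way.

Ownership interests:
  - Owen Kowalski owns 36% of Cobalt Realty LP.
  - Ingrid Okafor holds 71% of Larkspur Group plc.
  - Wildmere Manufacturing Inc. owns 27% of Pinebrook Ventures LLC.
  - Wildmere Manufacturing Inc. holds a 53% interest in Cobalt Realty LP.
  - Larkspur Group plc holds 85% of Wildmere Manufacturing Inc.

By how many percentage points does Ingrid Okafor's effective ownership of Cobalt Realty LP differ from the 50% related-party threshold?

18.0145

Chain via Larkspur Group plc → Wildmere Manufacturing Inc. (R2): 71% × 85% × 53% = 31.9855% of Cobalt Realty LP.
31.9855% falls short of the 50% threshold by 18.0145 percentage points.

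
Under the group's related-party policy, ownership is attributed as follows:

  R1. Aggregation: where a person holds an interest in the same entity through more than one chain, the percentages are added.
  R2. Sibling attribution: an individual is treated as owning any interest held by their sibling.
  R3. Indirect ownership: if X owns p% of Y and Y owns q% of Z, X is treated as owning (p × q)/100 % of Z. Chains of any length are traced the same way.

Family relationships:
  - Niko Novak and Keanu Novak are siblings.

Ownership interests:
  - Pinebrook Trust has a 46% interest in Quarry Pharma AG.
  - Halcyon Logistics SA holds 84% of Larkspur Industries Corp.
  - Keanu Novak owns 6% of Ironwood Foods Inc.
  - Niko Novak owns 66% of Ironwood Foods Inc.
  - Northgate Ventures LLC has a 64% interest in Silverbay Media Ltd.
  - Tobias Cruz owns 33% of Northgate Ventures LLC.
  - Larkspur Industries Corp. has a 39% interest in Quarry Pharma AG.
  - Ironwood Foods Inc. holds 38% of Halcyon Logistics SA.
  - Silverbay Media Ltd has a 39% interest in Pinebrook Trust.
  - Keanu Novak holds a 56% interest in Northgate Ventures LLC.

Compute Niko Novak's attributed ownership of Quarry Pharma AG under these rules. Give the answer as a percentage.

15.392832%

By sibling attribution (R2), Niko Novak is treated as also owning Keanu Novak's interest in Ironwood Foods Inc, giving 66% + 6% = 72%.
By sibling attribution (R2), Niko Novak is treated as owning Keanu Novak's 56% interest in Northgate Ventures LLC.
Chain via Ironwood Foods Inc. → Halcyon Logistics SA → Larkspur Industries Corp. (R3): 72% × 38% × 84% × 39% = 8.963136% of Quarry Pharma AG.
Chain via Northgate Ventures LLC → Silverbay Media Ltd → Pinebrook Trust (R3): 56% × 64% × 39% × 46% = 6.429696% of Quarry Pharma AG.
Aggregating (R1): 8.963136% + 6.429696% = 15.392832%.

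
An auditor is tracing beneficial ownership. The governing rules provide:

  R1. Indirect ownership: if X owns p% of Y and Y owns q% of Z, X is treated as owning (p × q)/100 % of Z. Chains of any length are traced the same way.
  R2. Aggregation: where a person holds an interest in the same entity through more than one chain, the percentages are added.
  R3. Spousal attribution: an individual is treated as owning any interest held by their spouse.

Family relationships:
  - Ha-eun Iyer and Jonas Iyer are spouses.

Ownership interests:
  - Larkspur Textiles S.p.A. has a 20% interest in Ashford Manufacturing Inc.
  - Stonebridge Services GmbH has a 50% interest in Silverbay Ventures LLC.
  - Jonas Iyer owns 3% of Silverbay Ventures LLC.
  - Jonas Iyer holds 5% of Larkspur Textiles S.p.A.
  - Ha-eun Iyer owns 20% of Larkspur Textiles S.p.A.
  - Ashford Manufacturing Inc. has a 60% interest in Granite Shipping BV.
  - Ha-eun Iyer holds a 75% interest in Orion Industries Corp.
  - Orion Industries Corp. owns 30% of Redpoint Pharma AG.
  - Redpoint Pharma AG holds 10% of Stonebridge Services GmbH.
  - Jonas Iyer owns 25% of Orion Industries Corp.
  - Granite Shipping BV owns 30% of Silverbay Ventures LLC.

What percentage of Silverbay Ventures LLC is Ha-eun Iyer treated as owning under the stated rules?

5.4%

By spousal attribution (R3), Ha-eun Iyer is treated as also owning Jonas Iyer's interest in Orion Industries Corp, giving 75% + 25% = 100%.
By spousal attribution (R3), Ha-eun Iyer is treated as also owning Jonas Iyer's interest in Larkspur Textiles S.p.A, giving 20% + 5% = 25%.
By spousal attribution (R3), Ha-eun Iyer is treated as owning Jonas Iyer's 3% interest in Silverbay Ventures LLC.
Chain via Orion Industries Corp. → Redpoint Pharma AG → Stonebridge Services GmbH (R1): 100% × 30% × 10% × 50% = 1.5% of Silverbay Ventures LLC.
Chain via Larkspur Textiles S.p.A. → Ashford Manufacturing Inc. → Granite Shipping BV (R1): 25% × 20% × 60% × 30% = 0.9% of Silverbay Ventures LLC.
Direct interest in Silverbay Ventures LLC: 3%.
Aggregating (R2): 1.5% + 0.9% + 3% = 5.4%.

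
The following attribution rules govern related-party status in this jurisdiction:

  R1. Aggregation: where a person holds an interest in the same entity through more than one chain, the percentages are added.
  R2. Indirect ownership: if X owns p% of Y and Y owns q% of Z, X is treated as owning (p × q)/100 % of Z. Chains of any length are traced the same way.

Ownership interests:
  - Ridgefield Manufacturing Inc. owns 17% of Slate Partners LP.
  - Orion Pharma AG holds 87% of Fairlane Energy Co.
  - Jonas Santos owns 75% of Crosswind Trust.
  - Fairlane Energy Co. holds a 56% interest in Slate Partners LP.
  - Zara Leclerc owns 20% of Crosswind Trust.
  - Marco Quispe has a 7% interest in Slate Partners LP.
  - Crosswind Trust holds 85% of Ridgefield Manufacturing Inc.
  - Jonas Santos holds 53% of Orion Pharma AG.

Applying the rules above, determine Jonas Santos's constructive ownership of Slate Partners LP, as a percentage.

Chain via Crosswind Trust → Ridgefield Manufacturing Inc. (R2): 75% × 85% × 17% = 10.8375% of Slate Partners LP.
Chain via Orion Pharma AG → Fairlane Energy Co. (R2): 53% × 87% × 56% = 25.8216% of Slate Partners LP.
Aggregating (R1): 10.8375% + 25.8216% = 36.6591%.

36.6591%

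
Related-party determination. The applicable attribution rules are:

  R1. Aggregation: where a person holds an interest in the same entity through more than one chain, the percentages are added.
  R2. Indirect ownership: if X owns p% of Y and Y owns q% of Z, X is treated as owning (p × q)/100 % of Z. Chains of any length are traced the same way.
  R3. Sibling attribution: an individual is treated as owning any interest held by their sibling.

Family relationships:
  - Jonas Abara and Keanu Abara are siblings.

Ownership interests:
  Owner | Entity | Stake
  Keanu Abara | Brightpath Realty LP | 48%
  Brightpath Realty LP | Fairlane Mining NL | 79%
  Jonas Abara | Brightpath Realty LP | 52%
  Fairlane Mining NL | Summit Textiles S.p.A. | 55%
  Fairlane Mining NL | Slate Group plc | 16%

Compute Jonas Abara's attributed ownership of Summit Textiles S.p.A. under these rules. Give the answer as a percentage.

43.45%

By sibling attribution (R3), Jonas Abara is treated as also owning Keanu Abara's interest in Brightpath Realty LP, giving 52% + 48% = 100%.
Chain via Brightpath Realty LP → Fairlane Mining NL (R2): 100% × 79% × 55% = 43.45% of Summit Textiles S.p.A.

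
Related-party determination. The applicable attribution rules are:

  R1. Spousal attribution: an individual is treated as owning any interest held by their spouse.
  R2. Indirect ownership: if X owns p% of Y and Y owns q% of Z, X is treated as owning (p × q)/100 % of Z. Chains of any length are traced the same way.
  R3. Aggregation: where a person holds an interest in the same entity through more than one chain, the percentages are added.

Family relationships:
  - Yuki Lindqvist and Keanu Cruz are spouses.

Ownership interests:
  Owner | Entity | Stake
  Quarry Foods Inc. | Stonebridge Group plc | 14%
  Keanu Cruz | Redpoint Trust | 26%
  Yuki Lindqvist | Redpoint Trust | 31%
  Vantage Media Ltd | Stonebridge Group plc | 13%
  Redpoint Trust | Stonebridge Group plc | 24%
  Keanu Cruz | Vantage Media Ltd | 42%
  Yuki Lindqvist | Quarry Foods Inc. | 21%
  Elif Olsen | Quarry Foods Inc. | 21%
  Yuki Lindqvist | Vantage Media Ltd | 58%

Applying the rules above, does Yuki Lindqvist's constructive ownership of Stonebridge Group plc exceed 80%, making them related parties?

By spousal attribution (R1), Yuki Lindqvist is treated as also owning Keanu Cruz's interest in Redpoint Trust, giving 31% + 26% = 57%.
By spousal attribution (R1), Yuki Lindqvist is treated as also owning Keanu Cruz's interest in Vantage Media Ltd, giving 58% + 42% = 100%.
Chain via Redpoint Trust (R2): 57% × 24% = 13.68% of Stonebridge Group plc.
Chain via Quarry Foods Inc. (R2): 21% × 14% = 2.94% of Stonebridge Group plc.
Chain via Vantage Media Ltd (R2): 100% × 13% = 13% of Stonebridge Group plc.
Aggregating (R3): 13.68% + 2.94% + 13% = 29.62%.
29.62% does not exceed the 80% threshold, so Yuki is not a related party to Stonebridge Group plc.

No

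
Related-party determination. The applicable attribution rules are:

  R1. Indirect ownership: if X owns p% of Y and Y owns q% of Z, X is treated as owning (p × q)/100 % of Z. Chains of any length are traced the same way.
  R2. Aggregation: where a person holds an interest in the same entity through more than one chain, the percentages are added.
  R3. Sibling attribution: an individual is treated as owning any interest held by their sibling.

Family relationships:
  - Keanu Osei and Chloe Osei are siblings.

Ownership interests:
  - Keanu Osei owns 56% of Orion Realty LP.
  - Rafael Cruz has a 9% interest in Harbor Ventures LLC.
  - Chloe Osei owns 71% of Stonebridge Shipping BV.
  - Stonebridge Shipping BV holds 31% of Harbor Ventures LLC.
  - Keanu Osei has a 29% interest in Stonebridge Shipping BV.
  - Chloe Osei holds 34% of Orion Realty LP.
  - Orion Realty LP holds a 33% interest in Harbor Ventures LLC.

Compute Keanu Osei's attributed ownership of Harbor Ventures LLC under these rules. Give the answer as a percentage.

60.7%

By sibling attribution (R3), Keanu Osei is treated as also owning Chloe Osei's interest in Orion Realty LP, giving 56% + 34% = 90%.
By sibling attribution (R3), Keanu Osei is treated as also owning Chloe Osei's interest in Stonebridge Shipping BV, giving 29% + 71% = 100%.
Chain via Orion Realty LP (R1): 90% × 33% = 29.7% of Harbor Ventures LLC.
Chain via Stonebridge Shipping BV (R1): 100% × 31% = 31% of Harbor Ventures LLC.
Aggregating (R2): 29.7% + 31% = 60.7%.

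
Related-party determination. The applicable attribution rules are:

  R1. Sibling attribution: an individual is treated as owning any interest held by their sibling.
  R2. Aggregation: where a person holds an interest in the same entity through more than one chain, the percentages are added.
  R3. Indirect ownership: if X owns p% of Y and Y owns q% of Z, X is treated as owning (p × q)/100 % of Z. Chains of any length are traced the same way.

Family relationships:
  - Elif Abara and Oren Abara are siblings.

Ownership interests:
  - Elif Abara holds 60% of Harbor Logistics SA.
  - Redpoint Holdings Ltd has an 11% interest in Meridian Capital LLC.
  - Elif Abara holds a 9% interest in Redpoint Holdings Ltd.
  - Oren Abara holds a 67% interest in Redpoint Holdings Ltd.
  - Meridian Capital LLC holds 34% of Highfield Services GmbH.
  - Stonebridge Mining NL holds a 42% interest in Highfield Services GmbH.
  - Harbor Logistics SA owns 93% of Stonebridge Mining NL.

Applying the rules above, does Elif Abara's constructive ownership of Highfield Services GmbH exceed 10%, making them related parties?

By sibling attribution (R1), Elif Abara is treated as also owning Oren Abara's interest in Redpoint Holdings Ltd, giving 9% + 67% = 76%.
Chain via Redpoint Holdings Ltd → Meridian Capital LLC (R3): 76% × 11% × 34% = 2.8424% of Highfield Services GmbH.
Chain via Harbor Logistics SA → Stonebridge Mining NL (R3): 60% × 93% × 42% = 23.436% of Highfield Services GmbH.
Aggregating (R2): 2.8424% + 23.436% = 26.2784%.
26.2784% exceeds the 10% threshold, so Elif is a related party to Highfield Services GmbH.

Yes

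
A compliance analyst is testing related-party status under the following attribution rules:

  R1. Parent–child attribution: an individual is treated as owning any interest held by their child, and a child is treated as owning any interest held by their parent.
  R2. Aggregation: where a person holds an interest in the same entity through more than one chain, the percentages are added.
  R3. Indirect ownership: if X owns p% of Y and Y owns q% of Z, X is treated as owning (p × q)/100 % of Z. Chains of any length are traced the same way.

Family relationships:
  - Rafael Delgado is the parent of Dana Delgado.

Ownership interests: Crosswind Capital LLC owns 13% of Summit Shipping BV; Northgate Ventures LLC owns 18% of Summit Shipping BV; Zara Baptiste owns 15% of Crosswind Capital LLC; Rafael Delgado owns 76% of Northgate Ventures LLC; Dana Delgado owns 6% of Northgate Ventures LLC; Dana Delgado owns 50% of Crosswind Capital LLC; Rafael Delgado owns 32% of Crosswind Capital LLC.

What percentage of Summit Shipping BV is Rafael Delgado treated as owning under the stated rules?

By parent–child attribution (R1), Rafael Delgado is treated as also owning Dana Delgado's interest in Northgate Ventures LLC, giving 76% + 6% = 82%.
By parent–child attribution (R1), Rafael Delgado is treated as also owning Dana Delgado's interest in Crosswind Capital LLC, giving 32% + 50% = 82%.
Chain via Northgate Ventures LLC (R3): 82% × 18% = 14.76% of Summit Shipping BV.
Chain via Crosswind Capital LLC (R3): 82% × 13% = 10.66% of Summit Shipping BV.
Aggregating (R2): 14.76% + 10.66% = 25.42%.

25.42%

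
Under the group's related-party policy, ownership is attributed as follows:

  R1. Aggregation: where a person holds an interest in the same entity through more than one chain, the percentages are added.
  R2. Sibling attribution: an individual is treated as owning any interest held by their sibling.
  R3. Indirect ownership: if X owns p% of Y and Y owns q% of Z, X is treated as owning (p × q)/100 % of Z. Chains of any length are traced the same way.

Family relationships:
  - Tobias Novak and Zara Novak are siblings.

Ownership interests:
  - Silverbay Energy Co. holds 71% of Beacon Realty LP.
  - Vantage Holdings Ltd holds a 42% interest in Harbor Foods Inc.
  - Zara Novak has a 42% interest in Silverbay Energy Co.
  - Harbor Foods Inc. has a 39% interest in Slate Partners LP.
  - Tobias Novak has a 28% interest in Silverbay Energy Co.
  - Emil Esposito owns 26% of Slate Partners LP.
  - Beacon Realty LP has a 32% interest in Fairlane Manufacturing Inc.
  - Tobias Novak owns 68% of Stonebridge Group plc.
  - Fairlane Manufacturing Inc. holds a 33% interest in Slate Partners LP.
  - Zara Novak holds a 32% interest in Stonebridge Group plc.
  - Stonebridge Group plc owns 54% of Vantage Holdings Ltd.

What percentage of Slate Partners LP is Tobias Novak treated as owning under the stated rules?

14.09352%

By sibling attribution (R2), Tobias Novak is treated as also owning Zara Novak's interest in Silverbay Energy Co, giving 28% + 42% = 70%.
By sibling attribution (R2), Tobias Novak is treated as also owning Zara Novak's interest in Stonebridge Group plc, giving 68% + 32% = 100%.
Chain via Silverbay Energy Co. → Beacon Realty LP → Fairlane Manufacturing Inc. (R3): 70% × 71% × 32% × 33% = 5.24832% of Slate Partners LP.
Chain via Stonebridge Group plc → Vantage Holdings Ltd → Harbor Foods Inc. (R3): 100% × 54% × 42% × 39% = 8.8452% of Slate Partners LP.
Aggregating (R1): 5.24832% + 8.8452% = 14.09352%.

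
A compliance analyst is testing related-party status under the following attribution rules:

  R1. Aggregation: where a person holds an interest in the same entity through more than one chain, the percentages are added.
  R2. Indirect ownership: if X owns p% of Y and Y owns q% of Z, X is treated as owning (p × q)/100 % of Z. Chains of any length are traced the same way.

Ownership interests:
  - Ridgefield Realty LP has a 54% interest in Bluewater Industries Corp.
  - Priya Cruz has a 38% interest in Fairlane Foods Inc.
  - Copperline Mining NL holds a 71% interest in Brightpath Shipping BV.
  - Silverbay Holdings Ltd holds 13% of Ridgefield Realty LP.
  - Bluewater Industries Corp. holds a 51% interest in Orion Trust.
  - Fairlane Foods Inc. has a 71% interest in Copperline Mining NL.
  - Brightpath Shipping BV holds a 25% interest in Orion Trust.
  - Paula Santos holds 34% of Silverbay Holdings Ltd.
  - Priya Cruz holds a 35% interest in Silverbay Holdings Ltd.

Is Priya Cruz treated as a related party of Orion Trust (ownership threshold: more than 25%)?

No

Chain via Silverbay Holdings Ltd → Ridgefield Realty LP → Bluewater Industries Corp. (R2): 35% × 13% × 54% × 51% = 1.25307% of Orion Trust.
Chain via Fairlane Foods Inc. → Copperline Mining NL → Brightpath Shipping BV (R2): 38% × 71% × 71% × 25% = 4.78895% of Orion Trust.
Aggregating (R1): 1.25307% + 4.78895% = 6.04202%.
6.04202% does not exceed the 25% threshold, so Priya is not a related party to Orion Trust.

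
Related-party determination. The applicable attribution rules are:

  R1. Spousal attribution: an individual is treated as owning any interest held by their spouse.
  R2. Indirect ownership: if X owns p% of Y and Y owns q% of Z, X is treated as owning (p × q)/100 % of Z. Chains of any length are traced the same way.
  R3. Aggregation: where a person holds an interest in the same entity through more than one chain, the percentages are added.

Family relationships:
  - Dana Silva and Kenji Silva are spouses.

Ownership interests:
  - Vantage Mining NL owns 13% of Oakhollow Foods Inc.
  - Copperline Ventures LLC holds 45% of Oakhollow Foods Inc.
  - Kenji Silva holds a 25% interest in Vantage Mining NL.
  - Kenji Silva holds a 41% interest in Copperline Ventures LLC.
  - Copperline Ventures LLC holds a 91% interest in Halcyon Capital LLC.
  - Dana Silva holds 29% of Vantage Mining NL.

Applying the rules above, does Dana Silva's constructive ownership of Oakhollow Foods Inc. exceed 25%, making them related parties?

Yes

By spousal attribution (R1), Dana Silva is treated as also owning Kenji Silva's interest in Vantage Mining NL, giving 29% + 25% = 54%.
By spousal attribution (R1), Dana Silva is treated as owning Kenji Silva's 41% interest in Copperline Ventures LLC.
Chain via Vantage Mining NL (R2): 54% × 13% = 7.02% of Oakhollow Foods Inc.
Chain via Copperline Ventures LLC (R2): 41% × 45% = 18.45% of Oakhollow Foods Inc.
Aggregating (R3): 7.02% + 18.45% = 25.47%.
25.47% exceeds the 25% threshold, so Dana is a related party to Oakhollow Foods Inc.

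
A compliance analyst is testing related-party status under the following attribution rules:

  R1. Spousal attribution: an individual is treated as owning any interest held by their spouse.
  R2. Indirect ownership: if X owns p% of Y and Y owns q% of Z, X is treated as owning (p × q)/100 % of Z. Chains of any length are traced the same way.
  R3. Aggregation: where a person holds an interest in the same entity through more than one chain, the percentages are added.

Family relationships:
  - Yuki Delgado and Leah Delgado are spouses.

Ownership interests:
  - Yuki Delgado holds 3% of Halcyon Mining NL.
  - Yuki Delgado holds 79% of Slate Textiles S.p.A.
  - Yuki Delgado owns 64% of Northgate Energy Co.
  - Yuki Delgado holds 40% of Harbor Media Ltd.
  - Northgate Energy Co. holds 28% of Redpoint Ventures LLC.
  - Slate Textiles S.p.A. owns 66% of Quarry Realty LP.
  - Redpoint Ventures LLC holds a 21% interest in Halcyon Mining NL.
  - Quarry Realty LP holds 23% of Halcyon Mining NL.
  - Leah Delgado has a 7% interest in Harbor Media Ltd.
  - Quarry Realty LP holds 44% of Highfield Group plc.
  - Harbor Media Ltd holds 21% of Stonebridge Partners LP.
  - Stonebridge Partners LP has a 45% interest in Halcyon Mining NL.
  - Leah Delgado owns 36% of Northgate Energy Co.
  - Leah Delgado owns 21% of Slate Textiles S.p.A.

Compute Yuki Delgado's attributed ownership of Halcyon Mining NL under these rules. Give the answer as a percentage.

28.5015%

By spousal attribution (R1), Yuki Delgado is treated as also owning Leah Delgado's interest in Northgate Energy Co, giving 64% + 36% = 100%.
By spousal attribution (R1), Yuki Delgado is treated as also owning Leah Delgado's interest in Harbor Media Ltd, giving 40% + 7% = 47%.
By spousal attribution (R1), Yuki Delgado is treated as also owning Leah Delgado's interest in Slate Textiles S.p.A, giving 79% + 21% = 100%.
Chain via Northgate Energy Co. → Redpoint Ventures LLC (R2): 100% × 28% × 21% = 5.88% of Halcyon Mining NL.
Chain via Harbor Media Ltd → Stonebridge Partners LP (R2): 47% × 21% × 45% = 4.4415% of Halcyon Mining NL.
Chain via Slate Textiles S.p.A. → Quarry Realty LP (R2): 100% × 66% × 23% = 15.18% of Halcyon Mining NL.
Direct interest in Halcyon Mining NL: 3%.
Aggregating (R3): 5.88% + 4.4415% + 15.18% + 3% = 28.5015%.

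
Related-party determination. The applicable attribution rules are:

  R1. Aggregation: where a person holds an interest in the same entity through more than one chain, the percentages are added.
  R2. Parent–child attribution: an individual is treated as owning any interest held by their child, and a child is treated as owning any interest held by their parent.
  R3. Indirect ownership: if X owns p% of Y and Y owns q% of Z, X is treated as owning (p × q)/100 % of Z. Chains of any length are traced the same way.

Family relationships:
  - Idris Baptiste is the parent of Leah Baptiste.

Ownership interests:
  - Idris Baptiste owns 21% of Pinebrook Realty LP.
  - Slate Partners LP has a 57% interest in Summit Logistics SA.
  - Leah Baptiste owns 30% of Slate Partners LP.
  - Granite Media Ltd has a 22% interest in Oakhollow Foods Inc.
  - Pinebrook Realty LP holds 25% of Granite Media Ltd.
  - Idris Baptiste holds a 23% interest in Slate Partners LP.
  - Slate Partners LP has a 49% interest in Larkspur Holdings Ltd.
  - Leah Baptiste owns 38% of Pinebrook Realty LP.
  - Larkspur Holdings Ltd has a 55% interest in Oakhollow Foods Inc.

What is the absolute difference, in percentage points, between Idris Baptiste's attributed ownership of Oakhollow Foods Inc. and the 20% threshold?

By parent–child attribution (R2), Idris Baptiste is treated as also owning Leah Baptiste's interest in Pinebrook Realty LP, giving 21% + 38% = 59%.
By parent–child attribution (R2), Idris Baptiste is treated as also owning Leah Baptiste's interest in Slate Partners LP, giving 23% + 30% = 53%.
Chain via Pinebrook Realty LP → Granite Media Ltd (R3): 59% × 25% × 22% = 3.245% of Oakhollow Foods Inc.
Chain via Slate Partners LP → Larkspur Holdings Ltd (R3): 53% × 49% × 55% = 14.2835% of Oakhollow Foods Inc.
Aggregating (R1): 3.245% + 14.2835% = 17.5285%.
17.5285% falls short of the 20% threshold by 2.4715 percentage points.

2.4715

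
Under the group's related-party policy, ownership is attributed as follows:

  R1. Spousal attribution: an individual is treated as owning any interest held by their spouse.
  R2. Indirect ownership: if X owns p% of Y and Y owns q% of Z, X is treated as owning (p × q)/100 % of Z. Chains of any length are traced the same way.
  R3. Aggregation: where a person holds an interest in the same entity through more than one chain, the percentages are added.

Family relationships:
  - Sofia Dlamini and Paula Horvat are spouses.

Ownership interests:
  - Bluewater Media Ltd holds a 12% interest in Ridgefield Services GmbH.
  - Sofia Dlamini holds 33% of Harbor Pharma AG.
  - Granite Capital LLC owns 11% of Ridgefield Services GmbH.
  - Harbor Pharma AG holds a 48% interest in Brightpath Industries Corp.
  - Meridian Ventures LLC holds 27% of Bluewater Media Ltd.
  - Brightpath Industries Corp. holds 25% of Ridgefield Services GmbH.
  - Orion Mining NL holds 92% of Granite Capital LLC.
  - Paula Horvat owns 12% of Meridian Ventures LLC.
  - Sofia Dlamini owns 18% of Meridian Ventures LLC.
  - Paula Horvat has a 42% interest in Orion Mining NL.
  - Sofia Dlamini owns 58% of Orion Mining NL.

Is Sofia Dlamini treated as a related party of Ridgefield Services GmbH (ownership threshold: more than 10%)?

By spousal attribution (R1), Sofia Dlamini is treated as also owning Paula Horvat's interest in Orion Mining NL, giving 58% + 42% = 100%.
By spousal attribution (R1), Sofia Dlamini is treated as also owning Paula Horvat's interest in Meridian Ventures LLC, giving 18% + 12% = 30%.
Chain via Orion Mining NL → Granite Capital LLC (R2): 100% × 92% × 11% = 10.12% of Ridgefield Services GmbH.
Chain via Harbor Pharma AG → Brightpath Industries Corp. (R2): 33% × 48% × 25% = 3.96% of Ridgefield Services GmbH.
Chain via Meridian Ventures LLC → Bluewater Media Ltd (R2): 30% × 27% × 12% = 0.972% of Ridgefield Services GmbH.
Aggregating (R3): 10.12% + 3.96% + 0.972% = 15.052%.
15.052% exceeds the 10% threshold, so Sofia is a related party to Ridgefield Services GmbH.

Yes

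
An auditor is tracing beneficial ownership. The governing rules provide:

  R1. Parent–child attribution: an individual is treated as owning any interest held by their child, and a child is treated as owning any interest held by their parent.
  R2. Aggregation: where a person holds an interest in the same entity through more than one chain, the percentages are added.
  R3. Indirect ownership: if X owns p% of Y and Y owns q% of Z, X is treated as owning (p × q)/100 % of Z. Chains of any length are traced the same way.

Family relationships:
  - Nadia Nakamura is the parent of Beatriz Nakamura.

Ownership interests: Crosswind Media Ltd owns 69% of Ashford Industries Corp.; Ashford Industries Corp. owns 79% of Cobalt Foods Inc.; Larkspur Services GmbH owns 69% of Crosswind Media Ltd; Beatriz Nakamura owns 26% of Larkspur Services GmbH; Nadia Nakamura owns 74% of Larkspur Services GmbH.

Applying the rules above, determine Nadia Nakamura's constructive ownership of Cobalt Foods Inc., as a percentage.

By parent–child attribution (R1), Nadia Nakamura is treated as also owning Beatriz Nakamura's interest in Larkspur Services GmbH, giving 74% + 26% = 100%.
Chain via Larkspur Services GmbH → Crosswind Media Ltd → Ashford Industries Corp. (R3): 100% × 69% × 69% × 79% = 37.6119% of Cobalt Foods Inc.

37.6119%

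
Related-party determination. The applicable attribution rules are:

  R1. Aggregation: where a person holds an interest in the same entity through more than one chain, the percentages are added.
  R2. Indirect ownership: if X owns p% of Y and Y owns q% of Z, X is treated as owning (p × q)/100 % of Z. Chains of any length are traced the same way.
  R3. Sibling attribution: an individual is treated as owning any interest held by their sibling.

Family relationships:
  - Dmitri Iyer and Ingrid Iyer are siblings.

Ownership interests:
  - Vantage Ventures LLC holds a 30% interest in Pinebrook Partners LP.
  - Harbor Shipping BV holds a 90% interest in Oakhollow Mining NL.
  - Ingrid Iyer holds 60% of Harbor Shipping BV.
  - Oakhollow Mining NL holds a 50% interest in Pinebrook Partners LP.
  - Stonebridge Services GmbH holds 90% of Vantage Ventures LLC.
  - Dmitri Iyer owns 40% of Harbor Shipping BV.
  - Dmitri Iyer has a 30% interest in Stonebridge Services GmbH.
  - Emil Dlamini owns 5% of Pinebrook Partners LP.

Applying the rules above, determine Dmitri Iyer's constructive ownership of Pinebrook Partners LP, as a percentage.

53.1%

By sibling attribution (R3), Dmitri Iyer is treated as also owning Ingrid Iyer's interest in Harbor Shipping BV, giving 40% + 60% = 100%.
Chain via Stonebridge Services GmbH → Vantage Ventures LLC (R2): 30% × 90% × 30% = 8.1% of Pinebrook Partners LP.
Chain via Harbor Shipping BV → Oakhollow Mining NL (R2): 100% × 90% × 50% = 45% of Pinebrook Partners LP.
Aggregating (R1): 8.1% + 45% = 53.1%.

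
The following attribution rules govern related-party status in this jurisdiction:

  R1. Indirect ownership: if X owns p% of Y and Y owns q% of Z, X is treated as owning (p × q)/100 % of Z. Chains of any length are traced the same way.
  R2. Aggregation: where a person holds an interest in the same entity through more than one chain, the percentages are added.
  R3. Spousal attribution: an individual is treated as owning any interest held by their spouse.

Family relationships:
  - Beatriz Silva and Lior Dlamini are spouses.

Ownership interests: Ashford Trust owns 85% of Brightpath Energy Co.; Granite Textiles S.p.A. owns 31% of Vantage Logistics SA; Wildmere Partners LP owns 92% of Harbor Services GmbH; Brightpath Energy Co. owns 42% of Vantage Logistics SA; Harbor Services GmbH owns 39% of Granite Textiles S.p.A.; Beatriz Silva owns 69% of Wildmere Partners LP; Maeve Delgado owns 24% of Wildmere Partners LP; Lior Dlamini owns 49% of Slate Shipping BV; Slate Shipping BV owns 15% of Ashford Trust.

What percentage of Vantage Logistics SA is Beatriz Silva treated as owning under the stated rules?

By spousal attribution (R3), Beatriz Silva is treated as owning Lior Dlamini's 49% interest in Slate Shipping BV.
Chain via Wildmere Partners LP → Harbor Services GmbH → Granite Textiles S.p.A. (R1): 69% × 92% × 39% × 31% = 7.674732% of Vantage Logistics SA.
Chain via Slate Shipping BV → Ashford Trust → Brightpath Energy Co. (R1): 49% × 15% × 85% × 42% = 2.62395% of Vantage Logistics SA.
Aggregating (R2): 7.674732% + 2.62395% = 10.298682%.

10.298682%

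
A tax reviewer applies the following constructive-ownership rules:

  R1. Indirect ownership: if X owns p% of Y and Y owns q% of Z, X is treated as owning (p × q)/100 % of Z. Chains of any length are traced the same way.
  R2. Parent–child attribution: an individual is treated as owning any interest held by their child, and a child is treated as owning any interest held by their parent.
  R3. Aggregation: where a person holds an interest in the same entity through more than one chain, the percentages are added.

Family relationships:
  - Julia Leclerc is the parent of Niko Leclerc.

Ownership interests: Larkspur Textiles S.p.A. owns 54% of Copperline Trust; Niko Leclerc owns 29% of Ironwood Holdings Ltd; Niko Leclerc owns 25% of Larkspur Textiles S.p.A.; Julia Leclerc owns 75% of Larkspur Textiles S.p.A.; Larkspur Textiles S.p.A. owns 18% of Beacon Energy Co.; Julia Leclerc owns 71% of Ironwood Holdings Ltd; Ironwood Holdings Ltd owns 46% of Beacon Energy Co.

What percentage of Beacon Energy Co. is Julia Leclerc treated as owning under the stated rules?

64%

By parent–child attribution (R2), Julia Leclerc is treated as also owning Niko Leclerc's interest in Ironwood Holdings Ltd, giving 71% + 29% = 100%.
By parent–child attribution (R2), Julia Leclerc is treated as also owning Niko Leclerc's interest in Larkspur Textiles S.p.A, giving 75% + 25% = 100%.
Chain via Ironwood Holdings Ltd (R1): 100% × 46% = 46% of Beacon Energy Co.
Chain via Larkspur Textiles S.p.A. (R1): 100% × 18% = 18% of Beacon Energy Co.
Aggregating (R3): 46% + 18% = 64%.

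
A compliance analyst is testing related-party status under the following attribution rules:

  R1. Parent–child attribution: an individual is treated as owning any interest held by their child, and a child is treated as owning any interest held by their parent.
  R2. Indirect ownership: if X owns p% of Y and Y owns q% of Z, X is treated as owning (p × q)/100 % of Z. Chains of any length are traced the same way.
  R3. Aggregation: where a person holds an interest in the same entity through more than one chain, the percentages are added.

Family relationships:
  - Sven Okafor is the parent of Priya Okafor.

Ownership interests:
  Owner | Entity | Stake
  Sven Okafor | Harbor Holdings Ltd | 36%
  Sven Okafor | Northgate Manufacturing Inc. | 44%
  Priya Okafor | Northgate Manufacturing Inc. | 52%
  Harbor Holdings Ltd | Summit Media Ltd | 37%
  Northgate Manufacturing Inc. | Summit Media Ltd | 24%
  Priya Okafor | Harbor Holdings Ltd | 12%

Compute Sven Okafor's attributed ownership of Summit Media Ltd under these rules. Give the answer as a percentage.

40.8%

By parent–child attribution (R1), Sven Okafor is treated as also owning Priya Okafor's interest in Harbor Holdings Ltd, giving 36% + 12% = 48%.
By parent–child attribution (R1), Sven Okafor is treated as also owning Priya Okafor's interest in Northgate Manufacturing Inc, giving 44% + 52% = 96%.
Chain via Harbor Holdings Ltd (R2): 48% × 37% = 17.76% of Summit Media Ltd.
Chain via Northgate Manufacturing Inc. (R2): 96% × 24% = 23.04% of Summit Media Ltd.
Aggregating (R3): 17.76% + 23.04% = 40.8%.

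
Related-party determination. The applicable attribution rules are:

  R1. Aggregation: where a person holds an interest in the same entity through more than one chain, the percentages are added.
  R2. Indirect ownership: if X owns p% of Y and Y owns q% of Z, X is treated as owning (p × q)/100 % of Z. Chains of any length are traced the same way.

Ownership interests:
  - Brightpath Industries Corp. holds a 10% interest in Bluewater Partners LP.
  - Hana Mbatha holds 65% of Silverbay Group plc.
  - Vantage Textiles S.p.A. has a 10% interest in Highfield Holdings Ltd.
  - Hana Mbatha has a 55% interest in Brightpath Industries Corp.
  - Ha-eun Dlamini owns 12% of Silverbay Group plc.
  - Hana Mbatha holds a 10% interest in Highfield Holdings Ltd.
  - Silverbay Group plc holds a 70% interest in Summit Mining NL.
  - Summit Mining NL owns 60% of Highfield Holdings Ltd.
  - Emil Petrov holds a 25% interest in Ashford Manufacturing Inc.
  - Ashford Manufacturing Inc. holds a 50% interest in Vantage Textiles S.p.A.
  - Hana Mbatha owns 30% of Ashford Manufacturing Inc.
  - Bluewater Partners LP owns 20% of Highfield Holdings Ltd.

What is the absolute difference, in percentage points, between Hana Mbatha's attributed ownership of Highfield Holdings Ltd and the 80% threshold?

40.1

Chain via Ashford Manufacturing Inc. → Vantage Textiles S.p.A. (R2): 30% × 50% × 10% = 1.5% of Highfield Holdings Ltd.
Chain via Silverbay Group plc → Summit Mining NL (R2): 65% × 70% × 60% = 27.3% of Highfield Holdings Ltd.
Chain via Brightpath Industries Corp. → Bluewater Partners LP (R2): 55% × 10% × 20% = 1.1% of Highfield Holdings Ltd.
Direct interest in Highfield Holdings Ltd: 10%.
Aggregating (R1): 1.5% + 27.3% + 1.1% + 10% = 39.9%.
39.9% falls short of the 80% threshold by 40.1 percentage points.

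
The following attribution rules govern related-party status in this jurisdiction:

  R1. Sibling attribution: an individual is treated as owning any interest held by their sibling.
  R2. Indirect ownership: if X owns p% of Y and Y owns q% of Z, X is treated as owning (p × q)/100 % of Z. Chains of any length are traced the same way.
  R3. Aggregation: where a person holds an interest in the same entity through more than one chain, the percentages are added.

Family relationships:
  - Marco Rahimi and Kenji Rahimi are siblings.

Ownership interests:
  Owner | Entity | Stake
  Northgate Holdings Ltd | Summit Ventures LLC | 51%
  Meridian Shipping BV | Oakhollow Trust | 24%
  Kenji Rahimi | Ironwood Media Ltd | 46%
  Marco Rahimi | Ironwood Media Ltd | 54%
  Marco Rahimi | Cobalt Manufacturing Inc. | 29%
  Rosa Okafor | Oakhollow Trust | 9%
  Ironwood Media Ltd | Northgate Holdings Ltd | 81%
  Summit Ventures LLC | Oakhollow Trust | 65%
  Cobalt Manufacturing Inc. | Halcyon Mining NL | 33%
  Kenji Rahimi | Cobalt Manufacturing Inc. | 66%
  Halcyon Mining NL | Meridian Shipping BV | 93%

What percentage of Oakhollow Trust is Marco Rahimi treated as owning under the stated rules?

By sibling attribution (R1), Marco Rahimi is treated as also owning Kenji Rahimi's interest in Ironwood Media Ltd, giving 54% + 46% = 100%.
By sibling attribution (R1), Marco Rahimi is treated as also owning Kenji Rahimi's interest in Cobalt Manufacturing Inc, giving 29% + 66% = 95%.
Chain via Ironwood Media Ltd → Northgate Holdings Ltd → Summit Ventures LLC (R2): 100% × 81% × 51% × 65% = 26.8515% of Oakhollow Trust.
Chain via Cobalt Manufacturing Inc. → Halcyon Mining NL → Meridian Shipping BV (R2): 95% × 33% × 93% × 24% = 6.99732% of Oakhollow Trust.
Aggregating (R3): 26.8515% + 6.99732% = 33.84882%.

33.84882%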